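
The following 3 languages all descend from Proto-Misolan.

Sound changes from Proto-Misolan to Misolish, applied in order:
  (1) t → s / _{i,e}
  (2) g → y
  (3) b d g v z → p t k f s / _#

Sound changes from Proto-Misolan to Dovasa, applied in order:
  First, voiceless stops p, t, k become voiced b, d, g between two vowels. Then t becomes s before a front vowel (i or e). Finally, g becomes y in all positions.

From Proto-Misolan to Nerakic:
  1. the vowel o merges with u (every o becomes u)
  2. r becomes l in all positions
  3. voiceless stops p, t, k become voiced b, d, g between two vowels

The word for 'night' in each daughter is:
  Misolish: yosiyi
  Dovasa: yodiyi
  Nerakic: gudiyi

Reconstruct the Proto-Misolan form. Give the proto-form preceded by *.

Position 1: Misolish has y, Dovasa has y, Nerakic has g. Taking the neighbouring segments as reconstructed: Misolish y could go back to *g or *y; Dovasa y could go back to *g or *y; Nerakic g can only go back to *g — the one source consistent with every daughter is *g.
Position 3: Misolish has s, Dovasa has d, Nerakic has d. Taking the neighbouring segments as reconstructed: Misolish s could go back to *t or *s; Dovasa d could go back to *t or *d; Nerakic d could go back to *t or *d — the one source consistent with every daughter is *t.
This points to *gotiyi. Verify forward in each daughter:
Misolish: *gotiyi
  gotiyi → gosiyi   [palatalisation]
  gosiyi → yosiyi   [unconditioned shift]
  yosiyi (rule 3 does not apply)
  giving Misolish yosiyi.
Dovasa: *gotiyi
  gotiyi → godiyi   [intervocalic voicing]
  godiyi (rule 2 does not apply)
  godiyi → yodiyi   [unconditioned shift]
  giving Dovasa yodiyi.
Nerakic: start from *gotiyi.
  rule 1 (vowel merger): gotiyi → gutiyi
  rule 2: no change — gutiyi
  rule 3 (intervocalic voicing): gutiyi → gudiyi
  ⇒ Nerakic gudiyi
*gotiyi is the unique common source.

*gotiyi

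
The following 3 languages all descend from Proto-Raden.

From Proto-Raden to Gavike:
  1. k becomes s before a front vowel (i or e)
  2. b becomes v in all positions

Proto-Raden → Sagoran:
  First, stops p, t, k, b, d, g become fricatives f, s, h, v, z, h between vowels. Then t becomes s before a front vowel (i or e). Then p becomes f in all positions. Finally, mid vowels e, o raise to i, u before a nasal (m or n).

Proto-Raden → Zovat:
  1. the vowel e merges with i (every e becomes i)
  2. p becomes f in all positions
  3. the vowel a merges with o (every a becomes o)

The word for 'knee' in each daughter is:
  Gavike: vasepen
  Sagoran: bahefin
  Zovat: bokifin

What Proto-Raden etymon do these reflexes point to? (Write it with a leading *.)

Position 6: Gavike has e, Sagoran has i, Zovat has i. Gavike preserves e here (none of its changes turn any other segment into e), so the proto-segment is *e.
Position 2: Gavike has a, Sagoran has a, Zovat has o. Gavike preserves a here (none of its changes turn any other segment into a), so the proto-segment is *a.
Verify the candidate proto-form against each daughter:
Gavike: *bakepen > basepen > vasepen  (by palatalisation, unconditioned shift)
Sagoran: *bakepen
  bakepen → bahefen   [intervocalic lenition]
  bahefen (rule 2 does not apply)
  bahefen (rule 3 does not apply)
  bahefen → bahefin   [pre-nasal raising]
  giving Sagoran bahefin.
Zovat: *bakepen > bakipin > bakifin > bokifin  (by vowel merger, unconditioned shift, vowel merger)
Only *bakepen yields all of Gavike vasepen, Sagoran bahefin, Zovat bokifin.

*bakepen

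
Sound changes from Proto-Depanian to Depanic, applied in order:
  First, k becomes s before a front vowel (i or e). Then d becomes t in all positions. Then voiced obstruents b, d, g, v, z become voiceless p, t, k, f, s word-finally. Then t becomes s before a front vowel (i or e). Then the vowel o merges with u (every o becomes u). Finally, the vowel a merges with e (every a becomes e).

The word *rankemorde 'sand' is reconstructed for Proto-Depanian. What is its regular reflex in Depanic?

rensemurse

Depanic: *rankemorde > ransemorde > ransemorte > ransemorse > ransemurse > rensemurse  (by palatalisation, unconditioned shift, palatalisation, vowel merger, vowel merger)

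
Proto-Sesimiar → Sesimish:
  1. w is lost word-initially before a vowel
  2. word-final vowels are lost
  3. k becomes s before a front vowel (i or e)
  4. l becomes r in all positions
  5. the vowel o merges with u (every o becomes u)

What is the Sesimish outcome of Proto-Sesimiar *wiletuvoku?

iretuvuk

Sesimish: *wiletuvoku > iletuvoku > iletuvok > iretuvok > iretuvuk  (by glide loss, apocope, unconditioned shift, vowel merger)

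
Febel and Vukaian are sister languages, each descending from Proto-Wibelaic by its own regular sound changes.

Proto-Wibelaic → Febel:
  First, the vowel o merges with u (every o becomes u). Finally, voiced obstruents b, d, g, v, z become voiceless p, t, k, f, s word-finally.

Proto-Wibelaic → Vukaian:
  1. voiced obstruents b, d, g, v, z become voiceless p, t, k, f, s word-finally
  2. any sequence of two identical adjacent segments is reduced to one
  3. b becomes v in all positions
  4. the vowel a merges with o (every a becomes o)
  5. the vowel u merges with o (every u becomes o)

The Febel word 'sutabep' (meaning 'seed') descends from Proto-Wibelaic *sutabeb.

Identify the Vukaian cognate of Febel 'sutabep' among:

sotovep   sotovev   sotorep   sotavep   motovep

sotovep

Vukaian: start from *sutabeb.
  rule 1 (final devoicing): sutabeb → sutabep
  rule 2: no change — sutabep
  rule 3 (unconditioned shift): sutabep → sutavep
  rule 4 (vowel merger): sutavep → sutovep
  rule 5 (vowel merger): sutovep → sotovep
  ⇒ Vukaian sotovep
The other candidates each miss or misapply at least one Vukaian change.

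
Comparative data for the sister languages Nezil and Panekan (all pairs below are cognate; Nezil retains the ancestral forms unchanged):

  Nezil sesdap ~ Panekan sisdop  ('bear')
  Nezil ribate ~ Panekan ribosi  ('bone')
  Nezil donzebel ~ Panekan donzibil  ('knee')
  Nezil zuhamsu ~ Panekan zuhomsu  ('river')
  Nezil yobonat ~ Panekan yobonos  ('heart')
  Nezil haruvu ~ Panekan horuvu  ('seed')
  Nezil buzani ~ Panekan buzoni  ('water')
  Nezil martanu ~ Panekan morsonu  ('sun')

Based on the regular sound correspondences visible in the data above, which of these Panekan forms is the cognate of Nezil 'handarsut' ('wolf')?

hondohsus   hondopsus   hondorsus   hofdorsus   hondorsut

buzani ~ buzoni, martanu ~ morsonu — Nezil a corresponds to Panekan o after a consonant, before a nasal.
haruvu ~ horuvu, martanu ~ morsonu — Nezil a corresponds to Panekan o after a consonant, before r.
yobonat ~ yobonos — Nezil t corresponds to Panekan s word-finally.
Applying these to Nezil 'handarsut':
  handarsut → hondarsut   (a→o after a consonant, before a nasal)
  hondarsut → hondorsut   (a→o after a consonant, before r)
  hondorsut → hondorsus   (t→s word-finally)
So the Panekan cognate is 'hondorsus'.

hondorsus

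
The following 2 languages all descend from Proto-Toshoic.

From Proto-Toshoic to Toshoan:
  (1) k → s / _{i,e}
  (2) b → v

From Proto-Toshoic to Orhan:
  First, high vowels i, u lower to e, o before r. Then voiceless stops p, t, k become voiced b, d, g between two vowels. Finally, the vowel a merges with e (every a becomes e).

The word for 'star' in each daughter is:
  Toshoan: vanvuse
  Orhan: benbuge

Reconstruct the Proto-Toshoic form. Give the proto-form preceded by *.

Position 2: Toshoan has a, Orhan has e. Toshoan preserves a here (none of its changes turn any other segment into a), so the proto-segment is *a.
Position 6: Toshoan has s, Orhan has g. Taking the neighbouring segments as reconstructed: Toshoan s could go back to *k or *s; Orhan g could go back to *k or *g — the one source consistent with every daughter is *k.
Position 1: Toshoan has v, Orhan has b. Taking the neighbouring segments as reconstructed: Toshoan v could go back to *b or *v; Orhan b can only go back to *b — the one source consistent with every daughter is *b.
Verify the candidate proto-form against each daughter:
Toshoan: *banbuke
  banbuke → banbuse   [palatalisation]
  banbuse → vanvuse   [unconditioned shift]
  giving Toshoan vanvuse.
Orhan: start from *banbuke.
  rule 1: no change — banbuke
  rule 2 (intervocalic voicing): banbuke → banbuge
  rule 3 (vowel merger): banbuge → benbuge
  ⇒ Orhan benbuge
Only *banbuke yields all of Toshoan vanvuse, Orhan benbuge.

*banbuke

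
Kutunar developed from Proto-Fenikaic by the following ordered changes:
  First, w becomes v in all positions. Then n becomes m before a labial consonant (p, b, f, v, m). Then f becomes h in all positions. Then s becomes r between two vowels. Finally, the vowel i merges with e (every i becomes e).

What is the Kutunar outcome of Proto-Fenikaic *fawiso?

Kutunar: start from *fawiso.
  rule 1 (unconditioned shift): fawiso → faviso
  rule 2: no change — faviso
  rule 3 (unconditioned shift): faviso → haviso
  rule 4 (rhotacism): haviso → haviro
  rule 5 (vowel merger): haviro → havero
  ⇒ Kutunar havero

havero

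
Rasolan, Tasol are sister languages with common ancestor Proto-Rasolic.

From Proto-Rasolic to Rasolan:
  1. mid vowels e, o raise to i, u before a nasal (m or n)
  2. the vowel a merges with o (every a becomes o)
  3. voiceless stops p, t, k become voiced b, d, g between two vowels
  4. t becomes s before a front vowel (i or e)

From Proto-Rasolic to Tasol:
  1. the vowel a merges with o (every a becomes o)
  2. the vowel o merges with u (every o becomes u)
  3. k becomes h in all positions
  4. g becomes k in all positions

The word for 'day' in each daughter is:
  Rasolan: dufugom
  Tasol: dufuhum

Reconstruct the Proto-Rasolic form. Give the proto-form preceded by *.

Position 6: Rasolan has o, Tasol has u. Taking the neighbouring segments as reconstructed: Rasolan o can only go back to *a; Tasol u could go back to *a or *o or *u — the one source consistent with every daughter is *a.
Position 5: Rasolan has g, Tasol has h. Taking the neighbouring segments as reconstructed: Rasolan g could go back to *k or *g; Tasol h could go back to *k or *h — the one source consistent with every daughter is *k.
The remaining positions agree across the daughters. Check the candidate against every language:
Rasolan: start from *dufukam.
  rule 1: no change — dufukam
  rule 2 (vowel merger): dufukam → dufukom
  rule 3 (intervocalic voicing): dufukom → dufugom
  rule 4: no change — dufugom
  ⇒ Rasolan dufugom
Tasol: *dufukam
  dufukam → dufukom   [vowel merger]
  dufukom → dufukum   [vowel merger]
  dufukum → dufuhum   [unconditioned shift]
  dufuhum (rule 4 does not apply)
  giving Tasol dufuhum.
Only *dufukam yields all of Rasolan dufugom, Tasol dufuhum.

*dufukam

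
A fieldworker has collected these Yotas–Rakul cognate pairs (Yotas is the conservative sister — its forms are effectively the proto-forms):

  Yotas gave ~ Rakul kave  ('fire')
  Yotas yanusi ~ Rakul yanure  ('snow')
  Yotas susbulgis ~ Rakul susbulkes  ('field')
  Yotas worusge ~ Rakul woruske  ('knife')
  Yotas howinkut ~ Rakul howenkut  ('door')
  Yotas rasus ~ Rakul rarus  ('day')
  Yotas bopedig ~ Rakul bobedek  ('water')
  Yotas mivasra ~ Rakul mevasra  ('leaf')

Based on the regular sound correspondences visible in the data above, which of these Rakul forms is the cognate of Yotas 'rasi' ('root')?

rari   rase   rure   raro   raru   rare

yanusi ~ yanure — Yotas s corresponds to Rakul r between vowels (before a front vowel).
yanusi ~ yanure — Yotas i corresponds to Rakul e word-finally.
Applying these to Yotas 'rasi':
  rasi → rari   (s→r between vowels (before a front vowel))
  rari → rare   (i→e word-finally)
So the Rakul cognate is 'rare'.

rare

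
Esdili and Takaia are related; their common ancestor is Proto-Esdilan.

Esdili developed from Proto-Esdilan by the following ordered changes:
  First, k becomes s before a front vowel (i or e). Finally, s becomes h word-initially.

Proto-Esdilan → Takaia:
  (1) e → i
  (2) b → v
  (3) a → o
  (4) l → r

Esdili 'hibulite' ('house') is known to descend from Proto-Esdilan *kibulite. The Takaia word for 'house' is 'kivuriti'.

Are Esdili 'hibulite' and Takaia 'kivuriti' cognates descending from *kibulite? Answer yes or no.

yes

Derive the expected Takaia reflex of *kibulite:
Takaia: start from *kibulite.
  rule 1 (vowel merger): kibulite → kibuliti
  rule 2 (unconditioned shift): kibuliti → kivuliti
  rule 3: no change — kivuliti
  rule 4 (unconditioned shift): kivuliti → kivuriti
  ⇒ Takaia kivuriti
Takaia 'kivuriti' matches the regular reflex exactly, so the pair is cognate.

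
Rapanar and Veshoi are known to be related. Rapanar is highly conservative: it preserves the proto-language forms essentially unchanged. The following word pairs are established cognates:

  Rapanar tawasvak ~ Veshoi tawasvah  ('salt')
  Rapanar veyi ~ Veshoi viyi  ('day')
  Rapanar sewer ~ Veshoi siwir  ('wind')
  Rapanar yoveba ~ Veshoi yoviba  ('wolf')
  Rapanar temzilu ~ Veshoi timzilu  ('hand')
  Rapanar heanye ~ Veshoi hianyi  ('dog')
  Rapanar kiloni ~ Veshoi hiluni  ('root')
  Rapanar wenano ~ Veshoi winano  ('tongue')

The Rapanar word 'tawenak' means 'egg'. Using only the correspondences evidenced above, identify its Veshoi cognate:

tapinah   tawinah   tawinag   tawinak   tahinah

tawinah

wenano ~ winano — Rapanar e corresponds to Veshoi i after a consonant, before a nasal.
tawasvak ~ tawasvah — Rapanar k corresponds to Veshoi h word-finally.
Applying these to Rapanar 'tawenak':
  tawenak → tawinak   (e→i after a consonant, before a nasal)
  tawinak → tawinah   (k→h word-finally)
So the Veshoi cognate is 'tawinah'.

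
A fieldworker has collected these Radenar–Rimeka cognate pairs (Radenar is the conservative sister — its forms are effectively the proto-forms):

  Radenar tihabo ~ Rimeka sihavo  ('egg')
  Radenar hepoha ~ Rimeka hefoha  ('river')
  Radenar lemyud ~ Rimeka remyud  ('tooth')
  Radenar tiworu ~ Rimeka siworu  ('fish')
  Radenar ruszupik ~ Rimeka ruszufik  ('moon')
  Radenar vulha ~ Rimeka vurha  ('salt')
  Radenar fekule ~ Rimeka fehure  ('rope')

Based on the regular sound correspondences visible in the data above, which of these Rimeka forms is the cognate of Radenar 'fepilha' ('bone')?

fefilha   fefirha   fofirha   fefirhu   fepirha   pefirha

ruszupik ~ ruszufik — Radenar p corresponds to Rimeka f between vowels (before a front vowel).
vulha ~ vurha — Radenar l corresponds to Rimeka r after a vowel, before a consonant other than r, m, n, p, b, f, v.
Applying these to Radenar 'fepilha':
  fepilha → fefilha   (p→f between vowels (before a front vowel))
  fefilha → fefirha   (l→r after a vowel, before a consonant other than r, m, n, p, b, f, v)
So the Rimeka cognate is 'fefirha'.

fefirha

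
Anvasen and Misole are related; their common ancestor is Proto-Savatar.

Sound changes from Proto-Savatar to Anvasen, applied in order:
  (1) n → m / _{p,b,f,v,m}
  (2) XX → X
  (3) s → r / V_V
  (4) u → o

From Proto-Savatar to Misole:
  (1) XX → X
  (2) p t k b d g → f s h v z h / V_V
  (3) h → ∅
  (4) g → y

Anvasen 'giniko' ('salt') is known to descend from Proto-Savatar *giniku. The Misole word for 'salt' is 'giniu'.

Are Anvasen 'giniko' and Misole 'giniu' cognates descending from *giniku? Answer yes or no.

Derive the expected Misole reflex of *giniku:
Misole: start from *giniku.
  rule 1: no change — giniku
  rule 2 (intervocalic lenition): giniku → ginihu
  rule 3 (h-loss): ginihu → giniu
  rule 4 (unconditioned shift): giniu → yiniu
  ⇒ Misole yiniu
The regular Misole reflex would be 'yiniu', but the attested form is 'giniu'. The correspondence is irregular, so they are not cognates (the Misole form has a different source).

no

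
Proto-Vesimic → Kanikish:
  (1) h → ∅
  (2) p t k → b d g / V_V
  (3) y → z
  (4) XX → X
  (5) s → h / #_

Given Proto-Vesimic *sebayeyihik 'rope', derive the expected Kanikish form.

hebazezik

Kanikish: start from *sebayeyihik.
  rule 1 (h-loss): sebayeyihik → sebayeyiik
  rule 2: no change — sebayeyiik
  rule 3 (unconditioned shift): sebayeyiik → sebazeziik
  rule 4 (degemination): sebazeziik → sebazezik
  rule 5 (debuccalisation): sebazezik → hebazezik
  ⇒ Kanikish hebazezik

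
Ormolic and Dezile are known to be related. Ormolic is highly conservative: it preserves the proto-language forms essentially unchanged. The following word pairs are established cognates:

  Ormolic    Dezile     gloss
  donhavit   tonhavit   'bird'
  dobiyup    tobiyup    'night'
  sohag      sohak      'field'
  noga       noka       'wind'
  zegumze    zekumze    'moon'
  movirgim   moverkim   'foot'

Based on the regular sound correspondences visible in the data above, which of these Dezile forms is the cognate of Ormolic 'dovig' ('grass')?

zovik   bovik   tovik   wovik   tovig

tovik

donhavit ~ tonhavit, dobiyup ~ tobiyup — Ormolic d corresponds to Dezile t word-initially before a back vowel.
sohag ~ sohak — Ormolic g corresponds to Dezile k word-finally.
Applying these to Ormolic 'dovig':
  dovig → tovig   (d→t word-initially before a back vowel)
  tovig → tovik   (g→k word-finally)
So the Dezile cognate is 'tovik'.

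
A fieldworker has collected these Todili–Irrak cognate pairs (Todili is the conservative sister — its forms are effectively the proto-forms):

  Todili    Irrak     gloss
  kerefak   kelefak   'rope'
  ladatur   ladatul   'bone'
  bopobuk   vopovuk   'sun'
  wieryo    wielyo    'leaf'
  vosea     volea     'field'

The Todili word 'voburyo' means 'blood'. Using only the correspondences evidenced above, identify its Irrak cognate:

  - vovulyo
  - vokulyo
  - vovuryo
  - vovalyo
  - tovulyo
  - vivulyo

bopobuk ~ vopovuk — Todili b corresponds to Irrak v between vowels (before a back vowel).
wieryo ~ wielyo — Todili r corresponds to Irrak l after a vowel, before a consonant other than r, m, n, p, b, f, v.
Applying these to Todili 'voburyo':
  voburyo → vovuryo   (b→v between vowels (before a back vowel))
  vovuryo → vovulyo   (r→l after a vowel, before a consonant other than r, m, n, p, b, f, v)
So the Irrak cognate is 'vovulyo'.

vovulyo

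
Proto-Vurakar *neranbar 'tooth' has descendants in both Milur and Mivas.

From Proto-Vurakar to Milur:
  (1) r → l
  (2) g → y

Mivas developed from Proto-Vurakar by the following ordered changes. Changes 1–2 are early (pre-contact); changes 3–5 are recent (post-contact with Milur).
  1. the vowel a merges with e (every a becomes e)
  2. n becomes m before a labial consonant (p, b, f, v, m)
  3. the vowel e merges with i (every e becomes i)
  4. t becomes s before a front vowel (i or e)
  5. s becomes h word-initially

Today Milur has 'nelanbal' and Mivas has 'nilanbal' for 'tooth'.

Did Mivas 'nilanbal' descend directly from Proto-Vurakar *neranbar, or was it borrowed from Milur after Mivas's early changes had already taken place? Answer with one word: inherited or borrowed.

If inherited, *neranbar would pass through all of Mivas's changes:
Mivas: *neranbar
  neranbar → nerenber   [vowel merger]
  nerenber → nerember   [nasal place assimilation]
  nerember → nirimbir   [vowel merger]
  nirimbir (rule 4 does not apply)
  nirimbir (rule 5 does not apply)
  giving Mivas nirimbir.
If borrowed from Milur 'nelanbal' after the early changes, it would undergo only the recent ones:
  rule 3 (vowel merger): nelanbal → nilanbal
  rule 4 (palatalisation): no change (nilanbal)
  rule 5 (debuccalisation): no change (nilanbal)
  ⇒ as a loan: nilanbal
Mivas 'nilanbal' matches the loan outcome 'nilanbal', not the inherited 'nirimbir' — it skipped the early Mivas changes, so it was borrowed from Milur.

borrowed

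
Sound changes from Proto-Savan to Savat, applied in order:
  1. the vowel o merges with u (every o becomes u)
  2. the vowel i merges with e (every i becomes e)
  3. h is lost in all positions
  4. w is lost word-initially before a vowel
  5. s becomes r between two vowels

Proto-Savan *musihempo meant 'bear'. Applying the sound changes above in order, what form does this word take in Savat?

mureempu

Savat: start from *musihempo.
  rule 1 (vowel merger): musihempo → musihempu
  rule 2 (vowel merger): musihempu → musehempu
  rule 3 (h-loss): musehempu → museempu
  rule 4: no change — museempu
  rule 5 (rhotacism): museempu → mureempu
  ⇒ Savat mureempu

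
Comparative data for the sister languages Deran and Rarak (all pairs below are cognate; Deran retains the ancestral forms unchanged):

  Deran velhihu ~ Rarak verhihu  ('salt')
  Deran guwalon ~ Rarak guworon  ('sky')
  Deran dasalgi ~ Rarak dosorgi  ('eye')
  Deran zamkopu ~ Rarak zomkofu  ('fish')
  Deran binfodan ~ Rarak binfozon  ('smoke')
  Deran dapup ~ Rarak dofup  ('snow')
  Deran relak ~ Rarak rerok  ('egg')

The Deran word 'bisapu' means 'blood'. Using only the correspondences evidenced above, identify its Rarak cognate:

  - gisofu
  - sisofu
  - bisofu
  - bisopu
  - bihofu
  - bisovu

dapup ~ dofup — Deran a corresponds to Rarak o after a consonant, before a labial obstruent.
zamkopu ~ zomkofu, dapup ~ dofup — Deran p corresponds to Rarak f between vowels (before a back vowel).
Applying these to Deran 'bisapu':
  bisapu → bisopu   (a→o after a consonant, before a labial obstruent)
  bisopu → bisofu   (p→f between vowels (before a back vowel))
So the Rarak cognate is 'bisofu'.

bisofu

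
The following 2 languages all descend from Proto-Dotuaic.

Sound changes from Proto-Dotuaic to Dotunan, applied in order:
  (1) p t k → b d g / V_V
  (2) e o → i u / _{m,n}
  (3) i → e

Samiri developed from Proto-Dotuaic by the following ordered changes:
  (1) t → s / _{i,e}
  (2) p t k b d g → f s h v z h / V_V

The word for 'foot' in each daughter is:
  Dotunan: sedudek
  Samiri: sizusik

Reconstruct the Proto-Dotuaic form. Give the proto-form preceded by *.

*sidutik

Position 3: Dotunan has d, Samiri has z. Taking the neighbouring segments as reconstructed: Dotunan d could go back to *t or *d; Samiri z could go back to *d or *z — the one source consistent with every daughter is *d.
Position 2: Dotunan has e, Samiri has i. Samiri preserves i here (none of its changes turn any other segment into i), so the proto-segment is *i.
Position 6: Dotunan has e, Samiri has i. Samiri preserves i here (none of its changes turn any other segment into i), so the proto-segment is *i.
Continuing position by position gives *sidutik; check it forward:
Dotunan: *sidutik
  sidutik → sidudik   [intervocalic voicing]
  sidudik (rule 2 does not apply)
  sidudik → sedudek   [vowel merger]
  giving Dotunan sedudek.
Samiri: *sidutik
  sidutik → sidusik   [palatalisation]
  sidusik → sizusik   [intervocalic lenition]
  giving Samiri sizusik.
*sidutik is the unique common source.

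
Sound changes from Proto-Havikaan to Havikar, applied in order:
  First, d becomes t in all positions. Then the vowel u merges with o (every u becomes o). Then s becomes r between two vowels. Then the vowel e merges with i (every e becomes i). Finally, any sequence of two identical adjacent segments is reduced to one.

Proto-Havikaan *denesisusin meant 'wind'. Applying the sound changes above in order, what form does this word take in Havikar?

tinirirorin

Havikar: start from *denesisusin.
  rule 1 (unconditioned shift): denesisusin → tenesisusin
  rule 2 (vowel merger): tenesisusin → tenesisosin
  rule 3 (rhotacism): tenesisosin → tenerirorin
  rule 4 (vowel merger): tenerirorin → tinirirorin
  rule 5: no change — tinirirorin
  ⇒ Havikar tinirirorin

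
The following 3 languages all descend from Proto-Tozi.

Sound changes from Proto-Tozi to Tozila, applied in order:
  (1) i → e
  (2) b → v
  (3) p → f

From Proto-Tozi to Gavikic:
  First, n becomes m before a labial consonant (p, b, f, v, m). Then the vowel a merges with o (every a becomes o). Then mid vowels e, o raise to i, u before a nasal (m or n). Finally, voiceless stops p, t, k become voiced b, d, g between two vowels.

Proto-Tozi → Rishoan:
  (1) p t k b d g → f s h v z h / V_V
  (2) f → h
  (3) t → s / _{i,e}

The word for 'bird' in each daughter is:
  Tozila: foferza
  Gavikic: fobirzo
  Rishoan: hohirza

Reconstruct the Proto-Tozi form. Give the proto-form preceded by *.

*fopirza

Position 1: Tozila has f, Gavikic has f, Rishoan has h. Gavikic preserves f here (none of its changes turn any other segment into f), so the proto-segment is *f.
Position 4: Tozila has e, Gavikic has i, Rishoan has i. Rishoan preserves i here (none of its changes turn any other segment into i), so the proto-segment is *i.
This points to *fopirza. Verify forward in each daughter:
Tozila: start from *fopirza.
  rule 1 (vowel merger): fopirza → foperza
  rule 2: no change — foperza
  rule 3 (unconditioned shift): foperza → foferza
  ⇒ Tozila foferza
Gavikic: *fopirza
  fopirza (rule 1 does not apply)
  fopirza → fopirzo   [vowel merger]
  fopirzo (rule 3 does not apply)
  fopirzo → fobirzo   [intervocalic voicing]
  giving Gavikic fobirzo.
Rishoan: *fopirza > fofirza > hohirza  (by intervocalic lenition, unconditioned shift)
*fopirza is the unique common source.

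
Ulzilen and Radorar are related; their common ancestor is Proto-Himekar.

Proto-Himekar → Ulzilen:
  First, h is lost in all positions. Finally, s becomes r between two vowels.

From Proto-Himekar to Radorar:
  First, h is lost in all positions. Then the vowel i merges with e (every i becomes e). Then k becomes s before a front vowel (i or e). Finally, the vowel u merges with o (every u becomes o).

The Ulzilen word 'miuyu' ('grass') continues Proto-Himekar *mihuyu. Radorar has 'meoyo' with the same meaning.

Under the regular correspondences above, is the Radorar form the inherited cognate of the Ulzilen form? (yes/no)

Derive the expected Radorar reflex of *mihuyu:
Radorar: *mihuyu > miuyu > meuyu > meoyo  (by h-loss, vowel merger, vowel merger)
Radorar 'meoyo' matches the regular reflex exactly, so the pair is cognate.

yes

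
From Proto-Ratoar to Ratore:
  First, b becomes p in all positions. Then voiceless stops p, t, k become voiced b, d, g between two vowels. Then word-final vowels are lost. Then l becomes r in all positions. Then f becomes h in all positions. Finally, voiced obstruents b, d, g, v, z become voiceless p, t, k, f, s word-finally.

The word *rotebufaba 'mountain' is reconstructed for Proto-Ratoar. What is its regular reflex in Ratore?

rodebuhap

Ratore: *rotebufaba > rotepufapa > rodebufaba > rodebufab > rodebuhab > rodebuhap  (by unconditioned shift, intervocalic voicing, apocope, unconditioned shift, final devoicing)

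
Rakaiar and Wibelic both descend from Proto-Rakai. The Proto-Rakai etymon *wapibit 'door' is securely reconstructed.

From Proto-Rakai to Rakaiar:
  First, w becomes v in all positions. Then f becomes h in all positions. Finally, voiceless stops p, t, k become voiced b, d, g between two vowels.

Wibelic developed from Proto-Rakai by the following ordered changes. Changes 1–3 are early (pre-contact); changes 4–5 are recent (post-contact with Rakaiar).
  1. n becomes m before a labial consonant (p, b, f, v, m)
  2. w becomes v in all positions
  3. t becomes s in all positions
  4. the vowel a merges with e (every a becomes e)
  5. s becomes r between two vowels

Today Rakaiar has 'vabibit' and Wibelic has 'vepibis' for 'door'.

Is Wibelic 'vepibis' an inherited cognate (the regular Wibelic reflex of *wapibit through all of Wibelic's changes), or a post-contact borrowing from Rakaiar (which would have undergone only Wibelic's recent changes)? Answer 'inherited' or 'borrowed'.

inherited

If inherited, *wapibit would pass through all of Wibelic's changes:
Wibelic: start from *wapibit.
  rule 1: no change — wapibit
  rule 2 (unconditioned shift): wapibit → vapibit
  rule 3 (unconditioned shift): vapibit → vapibis
  rule 4 (vowel merger): vapibis → vepibis
  rule 5: no change — vepibis
  ⇒ Wibelic vepibis
If borrowed from Rakaiar 'vabibit' after the early changes, it would undergo only the recent ones:
  rule 4 (vowel merger): vabibit → vebibit
  rule 5 (rhotacism): no change (vebibit)
  ⇒ as a loan: vebibit
Wibelic 'vepibis' matches the inherited outcome exactly, so it is an inherited cognate, not a loan.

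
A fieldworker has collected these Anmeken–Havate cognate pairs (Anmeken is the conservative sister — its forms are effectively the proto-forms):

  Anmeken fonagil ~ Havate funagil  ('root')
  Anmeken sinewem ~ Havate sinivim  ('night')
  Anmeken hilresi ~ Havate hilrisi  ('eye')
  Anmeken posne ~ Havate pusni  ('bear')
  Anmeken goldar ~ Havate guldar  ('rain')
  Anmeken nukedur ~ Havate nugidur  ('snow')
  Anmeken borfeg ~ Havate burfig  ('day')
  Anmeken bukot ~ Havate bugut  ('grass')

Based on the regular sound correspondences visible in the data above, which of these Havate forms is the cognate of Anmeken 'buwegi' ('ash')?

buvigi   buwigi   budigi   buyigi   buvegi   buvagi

sinewem ~ sinivim — Anmeken w corresponds to Havate v between vowels (before a front vowel).
sinewem ~ sinivim, hilresi ~ hilrisi — Anmeken e corresponds to Havate i after a consonant, before a consonant other than r, m, n, p, b, f, v.
Applying these to Anmeken 'buwegi':
  buwegi → buvegi   (w→v between vowels (before a front vowel))
  buvegi → buvigi   (e→i after a consonant, before a consonant other than r, m, n, p, b, f, v)
So the Havate cognate is 'buvigi'.

buvigi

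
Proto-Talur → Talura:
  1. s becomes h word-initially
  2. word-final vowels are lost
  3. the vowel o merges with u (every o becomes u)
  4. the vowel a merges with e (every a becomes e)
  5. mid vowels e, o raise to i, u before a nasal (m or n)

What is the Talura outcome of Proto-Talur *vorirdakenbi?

Talura: *vorirdakenbi > vorirdakenb > vurirdakenb > vurirdekenb > vurirdekinb  (by apocope, vowel merger, vowel merger, pre-nasal raising)

vurirdekinb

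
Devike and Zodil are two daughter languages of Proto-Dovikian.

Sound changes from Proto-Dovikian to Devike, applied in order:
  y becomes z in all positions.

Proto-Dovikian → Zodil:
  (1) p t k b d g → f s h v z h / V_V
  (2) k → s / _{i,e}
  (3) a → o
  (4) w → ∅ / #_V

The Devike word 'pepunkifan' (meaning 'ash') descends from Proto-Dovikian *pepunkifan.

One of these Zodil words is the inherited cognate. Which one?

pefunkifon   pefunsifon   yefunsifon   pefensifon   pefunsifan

pefunsifon

Zodil: *pepunkifan > pefunkifan > pefunsifan > pefunsifon  (by intervocalic lenition, palatalisation, vowel merger)
Only 'pefunsifon' matches the regular Zodil development of *pepunkifan.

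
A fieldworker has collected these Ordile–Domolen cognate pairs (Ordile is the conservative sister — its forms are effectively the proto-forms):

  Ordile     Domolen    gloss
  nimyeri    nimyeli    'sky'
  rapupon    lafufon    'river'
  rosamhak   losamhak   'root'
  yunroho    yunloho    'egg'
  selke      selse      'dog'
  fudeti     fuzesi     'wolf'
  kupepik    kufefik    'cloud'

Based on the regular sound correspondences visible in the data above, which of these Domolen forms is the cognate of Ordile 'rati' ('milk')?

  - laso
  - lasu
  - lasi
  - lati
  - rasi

lasi

rapupon ~ lafufon — Ordile r corresponds to Domolen l word-initially before a back vowel.
fudeti ~ fuzesi — Ordile t corresponds to Domolen s between vowels (before a front vowel).
Applying these to Ordile 'rati':
  rati → lati   (r→l word-initially before a back vowel)
  lati → lasi   (t→s between vowels (before a front vowel))
So the Domolen cognate is 'lasi'.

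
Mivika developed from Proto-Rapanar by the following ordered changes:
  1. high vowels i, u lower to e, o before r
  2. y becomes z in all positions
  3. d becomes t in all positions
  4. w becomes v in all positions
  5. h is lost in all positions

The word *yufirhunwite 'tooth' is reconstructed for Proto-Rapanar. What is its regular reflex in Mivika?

Mivika: *yufirhunwite > yuferhunwite > zuferhunwite > zuferhunvite > zuferunvite  (by pre-rhotic lowering, unconditioned shift, unconditioned shift, h-loss)

zuferunvite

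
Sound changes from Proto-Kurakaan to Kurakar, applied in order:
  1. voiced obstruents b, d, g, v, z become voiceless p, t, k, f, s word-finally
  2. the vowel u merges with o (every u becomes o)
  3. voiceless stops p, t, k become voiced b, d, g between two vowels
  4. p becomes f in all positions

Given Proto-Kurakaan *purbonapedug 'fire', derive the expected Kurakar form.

Kurakar: *purbonapedug
  purbonapedug → purbonapeduk   [final devoicing]
  purbonapeduk → porbonapedok   [vowel merger]
  porbonapedok → porbonabedok   [intervocalic voicing]
  porbonabedok → forbonabedok   [unconditioned shift]
  giving Kurakar forbonabedok.

forbonabedok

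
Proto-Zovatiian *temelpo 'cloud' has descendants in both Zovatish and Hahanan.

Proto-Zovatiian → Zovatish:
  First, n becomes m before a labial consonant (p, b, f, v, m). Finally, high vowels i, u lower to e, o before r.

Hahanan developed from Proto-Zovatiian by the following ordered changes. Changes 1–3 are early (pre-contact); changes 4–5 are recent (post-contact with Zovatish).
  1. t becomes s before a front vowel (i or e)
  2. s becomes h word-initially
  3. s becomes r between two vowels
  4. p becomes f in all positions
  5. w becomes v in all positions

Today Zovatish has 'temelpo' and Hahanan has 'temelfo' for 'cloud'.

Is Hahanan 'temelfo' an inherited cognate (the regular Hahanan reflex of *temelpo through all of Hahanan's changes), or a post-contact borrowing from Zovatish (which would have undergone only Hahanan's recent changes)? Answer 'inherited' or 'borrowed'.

If inherited, *temelpo would pass through all of Hahanan's changes:
Hahanan: start from *temelpo.
  rule 1 (palatalisation): temelpo → semelpo
  rule 2 (debuccalisation): semelpo → hemelpo
  rule 3: no change — hemelpo
  rule 4 (unconditioned shift): hemelpo → hemelfo
  rule 5: no change — hemelfo
  ⇒ Hahanan hemelfo
If borrowed from Zovatish 'temelpo' after the early changes, it would undergo only the recent ones:
  rule 4 (unconditioned shift): temelpo → temelfo
  rule 5 (unconditioned shift): no change (temelfo)
  ⇒ as a loan: temelfo
Hahanan 'temelfo' matches the loan outcome 'temelfo', not the inherited 'hemelfo' — it skipped the early Hahanan changes, so it was borrowed from Zovatish.

borrowed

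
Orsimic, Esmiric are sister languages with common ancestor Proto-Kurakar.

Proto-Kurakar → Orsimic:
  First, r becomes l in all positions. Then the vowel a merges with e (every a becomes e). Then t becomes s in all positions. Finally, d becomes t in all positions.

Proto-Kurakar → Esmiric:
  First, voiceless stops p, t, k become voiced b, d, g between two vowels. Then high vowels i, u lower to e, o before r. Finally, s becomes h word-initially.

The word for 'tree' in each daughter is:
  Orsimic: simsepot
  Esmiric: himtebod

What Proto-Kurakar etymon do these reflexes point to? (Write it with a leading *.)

Position 4: Orsimic has s, Esmiric has t. Esmiric preserves t here (none of its changes turn any other segment into t), so the proto-segment is *t.
Position 1: Orsimic has s, Esmiric has h. Taking the neighbouring segments as reconstructed: Orsimic s could go back to *t or *s; Esmiric h could go back to *s or *h — the one source consistent with every daughter is *s.
Verify the candidate proto-form against each daughter:
Orsimic: *simtepod
  simtepod (rule 1 does not apply)
  simtepod (rule 2 does not apply)
  simtepod → simsepod   [unconditioned shift]
  simsepod → simsepot   [unconditioned shift]
  giving Orsimic simsepot.
Esmiric: *simtepod > simtebod > himtebod  (by intervocalic voicing, debuccalisation)
*simtepod is the unique common source.

*simtepod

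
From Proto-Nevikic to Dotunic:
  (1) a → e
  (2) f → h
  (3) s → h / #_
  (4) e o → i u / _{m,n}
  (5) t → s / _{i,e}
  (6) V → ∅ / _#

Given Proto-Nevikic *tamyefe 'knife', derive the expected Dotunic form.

Dotunic: start from *tamyefe.
  rule 1 (vowel merger): tamyefe → temyefe
  rule 2 (unconditioned shift): temyefe → temyehe
  rule 3: no change — temyehe
  rule 4 (pre-nasal raising): temyehe → timyehe
  rule 5 (palatalisation): timyehe → simyehe
  rule 6 (apocope): simyehe → simyeh
  ⇒ Dotunic simyeh

simyeh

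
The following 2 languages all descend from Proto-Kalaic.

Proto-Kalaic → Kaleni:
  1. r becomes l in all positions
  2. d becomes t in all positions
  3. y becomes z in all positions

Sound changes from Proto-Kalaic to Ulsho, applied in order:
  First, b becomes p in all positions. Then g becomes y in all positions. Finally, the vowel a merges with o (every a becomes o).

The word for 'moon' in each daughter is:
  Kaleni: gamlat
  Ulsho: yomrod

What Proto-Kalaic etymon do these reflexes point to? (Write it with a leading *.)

Position 2: Kaleni has a, Ulsho has o. Kaleni preserves a here (none of its changes turn any other segment into a), so the proto-segment is *a.
Position 6: Kaleni has t, Ulsho has d. Ulsho preserves d here (none of its changes turn any other segment into d), so the proto-segment is *d.
Position 4: Kaleni has l, Ulsho has r. Ulsho preserves r here (none of its changes turn any other segment into r), so the proto-segment is *r.
Continuing position by position gives *gamrad; check it forward:
Kaleni: start from *gamrad.
  rule 1 (unconditioned shift): gamrad → gamlad
  rule 2 (unconditioned shift): gamlad → gamlat
  rule 3: no change — gamlat
  ⇒ Kaleni gamlat
Ulsho: start from *gamrad.
  rule 1: no change — gamrad
  rule 2 (unconditioned shift): gamrad → yamrad
  rule 3 (vowel merger): yamrad → yomrod
  ⇒ Ulsho yomrod
No other proto-form is consistent with every reflex, so the reconstruction is *gamrad.

*gamrad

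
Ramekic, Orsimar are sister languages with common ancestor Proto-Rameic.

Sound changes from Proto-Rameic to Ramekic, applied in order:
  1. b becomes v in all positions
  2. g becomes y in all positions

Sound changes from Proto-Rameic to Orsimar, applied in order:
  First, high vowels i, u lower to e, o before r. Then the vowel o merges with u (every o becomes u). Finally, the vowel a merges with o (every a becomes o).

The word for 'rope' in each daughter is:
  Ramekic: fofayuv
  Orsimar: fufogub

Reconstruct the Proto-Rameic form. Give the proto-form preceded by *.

*fofagub

Position 5: Ramekic has y, Orsimar has g. Orsimar preserves g here (none of its changes turn any other segment into g), so the proto-segment is *g.
Position 2: Ramekic has o, Orsimar has u. Ramekic preserves o here (none of its changes turn any other segment into o), so the proto-segment is *o.
Position 4: Ramekic has a, Orsimar has o. Ramekic preserves a here (none of its changes turn any other segment into a), so the proto-segment is *a.
Verify the candidate proto-form against each daughter:
Ramekic: *fofagub > fofaguv > fofayuv  (by unconditioned shift, unconditioned shift)
Orsimar: start from *fofagub.
  rule 1: no change — fofagub
  rule 2 (vowel merger): fofagub → fufagub
  rule 3 (vowel merger): fufagub → fufogub
  ⇒ Orsimar fufogub
Only *fofagub yields all of Ramekic fofayuv, Orsimar fufogub.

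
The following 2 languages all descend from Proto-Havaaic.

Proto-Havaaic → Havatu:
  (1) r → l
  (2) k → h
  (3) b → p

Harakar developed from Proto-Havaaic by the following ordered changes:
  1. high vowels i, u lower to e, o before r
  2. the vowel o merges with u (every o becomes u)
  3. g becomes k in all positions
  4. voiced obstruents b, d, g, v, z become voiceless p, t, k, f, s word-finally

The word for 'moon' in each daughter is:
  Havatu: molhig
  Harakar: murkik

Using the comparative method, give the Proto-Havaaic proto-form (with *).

*morkig

Position 3: Havatu has l, Harakar has r. Harakar preserves r here (none of its changes turn any other segment into r), so the proto-segment is *r.
Position 6: Havatu has g, Harakar has k. Havatu preserves g here (none of its changes turn any other segment into g), so the proto-segment is *g.
Continuing position by position gives *morkig; check it forward:
Havatu: *morkig > molkig > molhig  (by unconditioned shift, unconditioned shift)
Harakar: start from *morkig.
  rule 1: no change — morkig
  rule 2 (vowel merger): morkig → murkig
  rule 3 (unconditioned shift): murkig → murkik
  rule 4: no change — murkik
  ⇒ Harakar murkik
No other proto-form is consistent with every reflex, so the reconstruction is *morkig.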